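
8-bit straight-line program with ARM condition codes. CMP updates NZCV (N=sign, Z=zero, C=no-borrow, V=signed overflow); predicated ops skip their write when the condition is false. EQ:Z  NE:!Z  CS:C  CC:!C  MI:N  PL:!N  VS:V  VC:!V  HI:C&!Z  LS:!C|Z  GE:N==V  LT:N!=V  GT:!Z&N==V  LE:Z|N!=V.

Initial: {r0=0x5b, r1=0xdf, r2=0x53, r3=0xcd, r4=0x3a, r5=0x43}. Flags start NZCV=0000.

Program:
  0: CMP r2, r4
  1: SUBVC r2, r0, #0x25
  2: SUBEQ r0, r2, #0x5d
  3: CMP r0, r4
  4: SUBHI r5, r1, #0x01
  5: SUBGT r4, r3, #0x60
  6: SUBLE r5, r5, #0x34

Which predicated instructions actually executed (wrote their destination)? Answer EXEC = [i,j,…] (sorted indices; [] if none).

EXEC = [1,4,5]

[0] flags=0010 → (cmp)
[1] flags=0010 VC?T → r2=0x36
[2] flags=0010 EQ?F → skip
[3] flags=0010 → (cmp)
[4] flags=0010 HI?T → r5=0xde
[5] flags=0010 GT?T → r4=0x6d
[6] flags=0010 LE?F → skip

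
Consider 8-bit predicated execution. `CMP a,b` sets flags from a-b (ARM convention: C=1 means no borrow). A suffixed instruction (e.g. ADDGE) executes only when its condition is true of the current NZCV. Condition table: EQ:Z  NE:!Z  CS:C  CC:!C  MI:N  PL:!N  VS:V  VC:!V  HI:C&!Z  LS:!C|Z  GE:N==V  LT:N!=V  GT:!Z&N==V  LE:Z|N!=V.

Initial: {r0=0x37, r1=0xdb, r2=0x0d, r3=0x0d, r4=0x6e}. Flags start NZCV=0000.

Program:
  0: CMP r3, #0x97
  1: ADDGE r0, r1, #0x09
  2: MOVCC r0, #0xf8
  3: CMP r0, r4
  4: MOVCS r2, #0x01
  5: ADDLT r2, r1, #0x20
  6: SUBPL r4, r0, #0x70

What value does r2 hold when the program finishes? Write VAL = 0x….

VAL = 0xfb

[0] flags=0000 → (cmp)
[1] flags=0000 GE?T → r0=0xe4
[2] flags=0000 CC?T → r0=0xf8
[3] flags=1010 → (cmp)
[4] flags=1010 CS?T → r2=0x01
[5] flags=1010 LT?T → r2=0xfb
[6] flags=1010 PL?F → skip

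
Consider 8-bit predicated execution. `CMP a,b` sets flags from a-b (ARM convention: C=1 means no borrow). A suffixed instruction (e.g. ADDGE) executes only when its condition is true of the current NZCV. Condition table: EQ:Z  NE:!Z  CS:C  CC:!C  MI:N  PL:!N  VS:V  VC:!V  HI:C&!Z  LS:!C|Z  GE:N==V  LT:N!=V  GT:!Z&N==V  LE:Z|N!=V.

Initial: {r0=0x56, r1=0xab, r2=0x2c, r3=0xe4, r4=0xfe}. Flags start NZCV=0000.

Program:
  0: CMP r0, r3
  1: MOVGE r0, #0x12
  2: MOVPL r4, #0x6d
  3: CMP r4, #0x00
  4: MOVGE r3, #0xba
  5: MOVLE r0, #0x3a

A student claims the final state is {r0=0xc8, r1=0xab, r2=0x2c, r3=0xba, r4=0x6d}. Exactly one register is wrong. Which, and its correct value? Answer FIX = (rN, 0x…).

FIX = (r0, 0x12)

0: ✓ CMP  NZCV=0000
1: ✓ MOVGE  r0←0x12
2: ✓ MOVPL  r4←0x6d
3: ✓ CMP  NZCV=0010
4: ✓ MOVGE  r3←0xba
5: · MOVLE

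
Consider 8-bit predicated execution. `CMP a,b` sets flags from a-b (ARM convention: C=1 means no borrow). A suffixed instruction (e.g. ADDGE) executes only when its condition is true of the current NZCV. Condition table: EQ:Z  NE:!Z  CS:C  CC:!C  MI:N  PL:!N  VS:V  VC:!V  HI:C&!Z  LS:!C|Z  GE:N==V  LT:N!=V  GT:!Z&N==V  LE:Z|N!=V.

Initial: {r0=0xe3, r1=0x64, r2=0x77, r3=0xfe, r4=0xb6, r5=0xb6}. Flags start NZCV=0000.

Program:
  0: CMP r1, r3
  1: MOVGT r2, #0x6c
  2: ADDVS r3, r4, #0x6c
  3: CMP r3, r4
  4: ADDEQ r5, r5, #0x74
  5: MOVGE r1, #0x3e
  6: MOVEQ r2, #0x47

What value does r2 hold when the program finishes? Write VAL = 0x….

0: ✓ CMP  NZCV=0000
1: ✓ MOVGT  r2←0x6c
2: · ADDVS
3: ✓ CMP  NZCV=0010
4: · ADDEQ
5: ✓ MOVGE  r1←0x3e
6: · MOVEQ

VAL = 0x6c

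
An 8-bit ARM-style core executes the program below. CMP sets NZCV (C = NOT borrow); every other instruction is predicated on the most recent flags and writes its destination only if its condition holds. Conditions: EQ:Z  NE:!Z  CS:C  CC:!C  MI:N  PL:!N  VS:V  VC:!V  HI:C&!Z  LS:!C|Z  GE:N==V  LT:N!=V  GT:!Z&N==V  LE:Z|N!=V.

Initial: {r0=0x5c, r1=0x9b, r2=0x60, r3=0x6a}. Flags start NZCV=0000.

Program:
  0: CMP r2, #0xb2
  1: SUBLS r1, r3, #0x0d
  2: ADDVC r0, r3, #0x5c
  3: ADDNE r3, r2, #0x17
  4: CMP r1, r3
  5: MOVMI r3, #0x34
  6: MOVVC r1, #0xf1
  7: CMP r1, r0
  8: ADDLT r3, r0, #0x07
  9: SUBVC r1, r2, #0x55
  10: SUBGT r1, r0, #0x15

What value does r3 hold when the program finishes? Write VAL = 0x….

[0] flags=1001 → (cmp)
[1] flags=1001 LS?T → r1=0x5d
[2] flags=1001 VC?F → skip
[3] flags=1001 NE?T → r3=0x77
[4] flags=1000 → (cmp)
[5] flags=1000 MI?T → r3=0x34
[6] flags=1000 VC?T → r1=0xf1
[7] flags=1010 → (cmp)
[8] flags=1010 LT?T → r3=0x63
[9] flags=1010 VC?T → r1=0x0b
[10] flags=1010 GT?F → skip

VAL = 0x63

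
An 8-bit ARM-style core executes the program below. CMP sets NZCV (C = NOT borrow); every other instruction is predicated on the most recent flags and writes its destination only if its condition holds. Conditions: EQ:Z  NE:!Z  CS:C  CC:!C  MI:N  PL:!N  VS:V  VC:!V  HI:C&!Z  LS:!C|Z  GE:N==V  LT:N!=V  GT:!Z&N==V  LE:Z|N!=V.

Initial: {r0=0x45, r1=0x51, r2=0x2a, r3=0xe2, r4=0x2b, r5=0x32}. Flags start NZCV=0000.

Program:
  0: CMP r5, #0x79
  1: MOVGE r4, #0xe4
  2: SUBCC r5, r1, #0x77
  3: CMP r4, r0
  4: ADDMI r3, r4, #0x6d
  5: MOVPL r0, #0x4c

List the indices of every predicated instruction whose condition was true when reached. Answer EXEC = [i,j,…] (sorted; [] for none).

[0] flags=1000 → (cmp)
[1] flags=1000 GE?F → skip
[2] flags=1000 CC?T → r5=0xda
[3] flags=1000 → (cmp)
[4] flags=1000 MI?T → r3=0x98
[5] flags=1000 PL?F → skip

EXEC = [2,4]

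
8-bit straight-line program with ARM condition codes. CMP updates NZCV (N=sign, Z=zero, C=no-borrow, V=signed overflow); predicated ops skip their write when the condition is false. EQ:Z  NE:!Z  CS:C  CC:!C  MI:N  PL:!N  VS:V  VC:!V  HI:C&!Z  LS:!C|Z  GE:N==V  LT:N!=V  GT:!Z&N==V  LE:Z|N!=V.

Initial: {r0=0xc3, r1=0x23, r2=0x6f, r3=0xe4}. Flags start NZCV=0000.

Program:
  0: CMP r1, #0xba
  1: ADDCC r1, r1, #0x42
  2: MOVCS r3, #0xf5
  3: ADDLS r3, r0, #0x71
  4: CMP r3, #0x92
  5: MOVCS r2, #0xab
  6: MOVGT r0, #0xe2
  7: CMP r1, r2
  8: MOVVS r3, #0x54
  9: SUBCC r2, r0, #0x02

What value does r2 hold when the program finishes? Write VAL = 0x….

[0] flags=0000 → (cmp)
[1] flags=0000 CC?T → r1=0x65
[2] flags=0000 CS?F → skip
[3] flags=0000 LS?T → r3=0x34
[4] flags=1001 → (cmp)
[5] flags=1001 CS?F → skip
[6] flags=1001 GT?T → r0=0xe2
[7] flags=1000 → (cmp)
[8] flags=1000 VS?F → skip
[9] flags=1000 CC?T → r2=0xe0

VAL = 0xe0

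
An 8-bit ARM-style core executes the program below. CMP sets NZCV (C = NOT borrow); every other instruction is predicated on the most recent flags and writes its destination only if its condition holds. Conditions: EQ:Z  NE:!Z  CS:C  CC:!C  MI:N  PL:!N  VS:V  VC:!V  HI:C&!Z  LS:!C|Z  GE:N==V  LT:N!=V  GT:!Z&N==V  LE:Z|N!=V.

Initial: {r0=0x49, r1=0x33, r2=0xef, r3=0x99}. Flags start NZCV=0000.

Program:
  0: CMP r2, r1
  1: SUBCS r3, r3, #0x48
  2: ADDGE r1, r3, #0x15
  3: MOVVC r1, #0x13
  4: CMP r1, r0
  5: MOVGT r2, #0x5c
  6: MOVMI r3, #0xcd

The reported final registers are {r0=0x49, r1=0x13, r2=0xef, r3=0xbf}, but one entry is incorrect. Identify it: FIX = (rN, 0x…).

FIX = (r3, 0xcd)

[0] flags=1010 → (cmp)
[1] flags=1010 CS?T → r3=0x51
[2] flags=1010 GE?F → skip
[3] flags=1010 VC?T → r1=0x13
[4] flags=1000 → (cmp)
[5] flags=1000 GT?F → skip
[6] flags=1000 MI?T → r3=0xcd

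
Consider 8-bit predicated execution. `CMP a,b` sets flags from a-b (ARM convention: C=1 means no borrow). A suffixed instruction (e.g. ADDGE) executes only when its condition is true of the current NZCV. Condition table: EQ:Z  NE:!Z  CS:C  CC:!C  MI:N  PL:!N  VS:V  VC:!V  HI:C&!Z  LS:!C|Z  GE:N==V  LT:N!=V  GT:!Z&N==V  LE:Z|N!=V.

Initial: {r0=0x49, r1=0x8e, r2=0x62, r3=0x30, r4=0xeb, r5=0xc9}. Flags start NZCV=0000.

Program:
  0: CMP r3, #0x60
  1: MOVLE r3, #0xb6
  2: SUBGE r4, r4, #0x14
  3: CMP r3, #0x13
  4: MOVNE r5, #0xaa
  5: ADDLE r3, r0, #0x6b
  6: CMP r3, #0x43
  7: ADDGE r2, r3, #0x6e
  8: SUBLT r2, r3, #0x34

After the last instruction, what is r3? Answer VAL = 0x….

VAL = 0xb4

[0] flags=1000 → (cmp)
[1] flags=1000 LE?T → r3=0xb6
[2] flags=1000 GE?F → skip
[3] flags=1010 → (cmp)
[4] flags=1010 NE?T → r5=0xaa
[5] flags=1010 LE?T → r3=0xb4
[6] flags=0011 → (cmp)
[7] flags=0011 GE?F → skip
[8] flags=0011 LT?T → r2=0x80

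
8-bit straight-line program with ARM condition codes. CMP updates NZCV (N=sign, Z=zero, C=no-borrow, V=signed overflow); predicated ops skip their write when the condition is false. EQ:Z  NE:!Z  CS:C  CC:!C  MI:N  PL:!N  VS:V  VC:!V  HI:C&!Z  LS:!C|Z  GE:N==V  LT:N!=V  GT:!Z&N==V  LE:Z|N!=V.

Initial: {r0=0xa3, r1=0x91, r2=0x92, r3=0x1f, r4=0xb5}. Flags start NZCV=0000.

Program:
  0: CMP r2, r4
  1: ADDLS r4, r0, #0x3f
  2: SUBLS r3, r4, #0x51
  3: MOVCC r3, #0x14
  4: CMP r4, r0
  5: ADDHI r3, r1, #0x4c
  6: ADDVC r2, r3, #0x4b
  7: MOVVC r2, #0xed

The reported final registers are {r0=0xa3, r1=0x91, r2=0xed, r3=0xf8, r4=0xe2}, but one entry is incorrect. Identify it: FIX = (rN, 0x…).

FIX = (r3, 0xdd)

[0] flags=1000 → (cmp)
[1] flags=1000 LS?T → r4=0xe2
[2] flags=1000 LS?T → r3=0x91
[3] flags=1000 CC?T → r3=0x14
[4] flags=0010 → (cmp)
[5] flags=0010 HI?T → r3=0xdd
[6] flags=0010 VC?T → r2=0x28
[7] flags=0010 VC?T → r2=0xed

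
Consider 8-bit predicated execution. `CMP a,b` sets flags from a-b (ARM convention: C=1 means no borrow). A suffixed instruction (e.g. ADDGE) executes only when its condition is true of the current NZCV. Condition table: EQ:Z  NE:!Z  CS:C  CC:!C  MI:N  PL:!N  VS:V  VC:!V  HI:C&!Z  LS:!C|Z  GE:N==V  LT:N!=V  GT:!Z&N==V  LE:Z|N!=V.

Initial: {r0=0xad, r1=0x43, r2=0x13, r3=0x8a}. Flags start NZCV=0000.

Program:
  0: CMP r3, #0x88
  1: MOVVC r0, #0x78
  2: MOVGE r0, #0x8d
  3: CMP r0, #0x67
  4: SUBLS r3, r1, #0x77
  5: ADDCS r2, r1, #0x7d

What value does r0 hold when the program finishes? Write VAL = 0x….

VAL = 0x8d

[0] flags=0010 → (cmp)
[1] flags=0010 VC?T → r0=0x78
[2] flags=0010 GE?T → r0=0x8d
[3] flags=0011 → (cmp)
[4] flags=0011 LS?F → skip
[5] flags=0011 CS?T → r2=0xc0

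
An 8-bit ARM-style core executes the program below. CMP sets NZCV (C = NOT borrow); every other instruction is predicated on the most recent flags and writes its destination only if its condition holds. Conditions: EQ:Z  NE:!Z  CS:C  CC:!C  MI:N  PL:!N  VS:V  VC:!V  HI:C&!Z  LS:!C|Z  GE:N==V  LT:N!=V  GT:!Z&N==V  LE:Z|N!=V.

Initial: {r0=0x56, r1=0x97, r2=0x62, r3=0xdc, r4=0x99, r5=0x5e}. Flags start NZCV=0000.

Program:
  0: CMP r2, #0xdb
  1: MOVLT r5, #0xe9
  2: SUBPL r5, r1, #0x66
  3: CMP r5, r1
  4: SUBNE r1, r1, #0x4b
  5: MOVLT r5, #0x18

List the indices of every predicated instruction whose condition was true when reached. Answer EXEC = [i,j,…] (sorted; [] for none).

[0] flags=1001 → (cmp)
[1] flags=1001 LT?F → skip
[2] flags=1001 PL?F → skip
[3] flags=1001 → (cmp)
[4] flags=1001 NE?T → r1=0x4c
[5] flags=1001 LT?F → skip

EXEC = [4]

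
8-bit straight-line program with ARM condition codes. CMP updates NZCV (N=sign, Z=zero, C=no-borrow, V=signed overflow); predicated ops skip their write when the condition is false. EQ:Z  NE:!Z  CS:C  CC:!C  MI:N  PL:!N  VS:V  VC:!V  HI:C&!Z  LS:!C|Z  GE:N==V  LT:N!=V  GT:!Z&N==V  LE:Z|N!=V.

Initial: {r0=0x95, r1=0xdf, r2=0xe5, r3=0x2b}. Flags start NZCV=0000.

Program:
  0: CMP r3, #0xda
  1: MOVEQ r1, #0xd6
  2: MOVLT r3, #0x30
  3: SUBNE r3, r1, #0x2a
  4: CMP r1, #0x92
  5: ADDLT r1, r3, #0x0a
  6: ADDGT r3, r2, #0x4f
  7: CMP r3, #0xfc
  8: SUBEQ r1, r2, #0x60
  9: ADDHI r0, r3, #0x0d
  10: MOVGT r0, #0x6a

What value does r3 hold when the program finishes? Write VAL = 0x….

0: ✓ CMP  NZCV=0000
1: · MOVEQ
2: · MOVLT
3: ✓ SUBNE  r3←0xb5
4: ✓ CMP  NZCV=0010
5: · ADDLT
6: ✓ ADDGT  r3←0x34
7: ✓ CMP  NZCV=0000
8: · SUBEQ
9: · ADDHI
10: ✓ MOVGT  r0←0x6a

VAL = 0x34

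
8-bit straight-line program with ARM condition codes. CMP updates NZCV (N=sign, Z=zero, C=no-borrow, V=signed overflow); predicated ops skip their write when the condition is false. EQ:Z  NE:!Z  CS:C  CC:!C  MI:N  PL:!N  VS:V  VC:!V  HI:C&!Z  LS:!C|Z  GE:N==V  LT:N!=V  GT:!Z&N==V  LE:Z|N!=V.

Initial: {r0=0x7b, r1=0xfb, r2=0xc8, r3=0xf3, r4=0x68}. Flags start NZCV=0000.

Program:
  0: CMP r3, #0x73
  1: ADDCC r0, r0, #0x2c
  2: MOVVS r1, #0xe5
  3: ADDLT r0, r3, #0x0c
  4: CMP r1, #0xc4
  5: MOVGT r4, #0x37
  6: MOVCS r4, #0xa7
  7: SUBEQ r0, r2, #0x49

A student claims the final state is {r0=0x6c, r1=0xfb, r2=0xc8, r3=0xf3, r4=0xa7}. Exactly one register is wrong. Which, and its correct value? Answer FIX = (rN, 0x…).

FIX = (r0, 0xff)

0: ✓ CMP  NZCV=1010
1: · ADDCC
2: · MOVVS
3: ✓ ADDLT  r0←0xff
4: ✓ CMP  NZCV=0010
5: ✓ MOVGT  r4←0x37
6: ✓ MOVCS  r4←0xa7
7: · SUBEQ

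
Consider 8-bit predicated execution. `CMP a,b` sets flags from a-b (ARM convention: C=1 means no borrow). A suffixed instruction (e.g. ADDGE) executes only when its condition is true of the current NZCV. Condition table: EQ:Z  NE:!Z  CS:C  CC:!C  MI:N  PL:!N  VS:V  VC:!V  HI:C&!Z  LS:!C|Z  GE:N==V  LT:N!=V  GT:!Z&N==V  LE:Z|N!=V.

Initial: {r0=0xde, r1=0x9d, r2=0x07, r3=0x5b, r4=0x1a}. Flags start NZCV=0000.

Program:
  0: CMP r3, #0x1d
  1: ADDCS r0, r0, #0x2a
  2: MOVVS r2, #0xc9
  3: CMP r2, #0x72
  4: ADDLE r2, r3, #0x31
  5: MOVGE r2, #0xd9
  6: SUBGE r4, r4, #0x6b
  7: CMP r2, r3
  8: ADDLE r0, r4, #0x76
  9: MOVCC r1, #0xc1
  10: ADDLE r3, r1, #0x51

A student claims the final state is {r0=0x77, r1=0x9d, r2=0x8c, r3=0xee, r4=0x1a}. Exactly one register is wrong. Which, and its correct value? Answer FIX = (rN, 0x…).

0: ✓ CMP  NZCV=0010
1: ✓ ADDCS  r0←0x08
2: · MOVVS
3: ✓ CMP  NZCV=1000
4: ✓ ADDLE  r2←0x8c
5: · MOVGE
6: · SUBGE
7: ✓ CMP  NZCV=0011
8: ✓ ADDLE  r0←0x90
9: · MOVCC
10: ✓ ADDLE  r3←0xee

FIX = (r0, 0x90)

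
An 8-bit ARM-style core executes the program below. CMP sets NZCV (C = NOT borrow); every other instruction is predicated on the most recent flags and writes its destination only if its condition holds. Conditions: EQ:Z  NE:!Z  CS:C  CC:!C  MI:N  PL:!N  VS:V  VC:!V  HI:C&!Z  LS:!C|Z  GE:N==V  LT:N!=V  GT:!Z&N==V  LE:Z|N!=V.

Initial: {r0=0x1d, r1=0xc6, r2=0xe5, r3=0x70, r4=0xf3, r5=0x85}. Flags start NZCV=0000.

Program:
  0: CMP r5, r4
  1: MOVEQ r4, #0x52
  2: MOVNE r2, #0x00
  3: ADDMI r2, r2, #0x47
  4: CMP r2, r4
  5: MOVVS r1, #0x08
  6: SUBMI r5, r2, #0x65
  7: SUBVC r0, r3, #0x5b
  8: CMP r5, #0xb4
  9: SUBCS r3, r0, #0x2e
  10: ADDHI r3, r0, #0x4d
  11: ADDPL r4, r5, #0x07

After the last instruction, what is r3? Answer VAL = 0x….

[0] flags=1000 → (cmp)
[1] flags=1000 EQ?F → skip
[2] flags=1000 NE?T → r2=0x00
[3] flags=1000 MI?T → r2=0x47
[4] flags=0000 → (cmp)
[5] flags=0000 VS?F → skip
[6] flags=0000 MI?F → skip
[7] flags=0000 VC?T → r0=0x15
[8] flags=1000 → (cmp)
[9] flags=1000 CS?F → skip
[10] flags=1000 HI?F → skip
[11] flags=1000 PL?F → skip

VAL = 0x70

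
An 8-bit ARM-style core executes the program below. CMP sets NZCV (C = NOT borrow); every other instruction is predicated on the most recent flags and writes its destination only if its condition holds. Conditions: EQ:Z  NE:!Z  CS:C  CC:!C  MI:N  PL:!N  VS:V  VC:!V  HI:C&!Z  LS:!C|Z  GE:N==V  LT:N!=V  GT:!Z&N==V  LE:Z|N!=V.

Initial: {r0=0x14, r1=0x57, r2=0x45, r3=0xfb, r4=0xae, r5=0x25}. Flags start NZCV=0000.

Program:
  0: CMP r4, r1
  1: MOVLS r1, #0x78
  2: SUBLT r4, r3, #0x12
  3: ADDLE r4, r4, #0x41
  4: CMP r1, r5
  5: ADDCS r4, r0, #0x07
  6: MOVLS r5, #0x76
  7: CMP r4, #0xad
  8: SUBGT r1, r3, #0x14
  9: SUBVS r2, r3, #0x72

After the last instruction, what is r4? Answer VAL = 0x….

VAL = 0x1b

0: ✓ CMP  NZCV=0011
1: · MOVLS
2: ✓ SUBLT  r4←0xe9
3: ✓ ADDLE  r4←0x2a
4: ✓ CMP  NZCV=0010
5: ✓ ADDCS  r4←0x1b
6: · MOVLS
7: ✓ CMP  NZCV=0000
8: ✓ SUBGT  r1←0xe7
9: · SUBVS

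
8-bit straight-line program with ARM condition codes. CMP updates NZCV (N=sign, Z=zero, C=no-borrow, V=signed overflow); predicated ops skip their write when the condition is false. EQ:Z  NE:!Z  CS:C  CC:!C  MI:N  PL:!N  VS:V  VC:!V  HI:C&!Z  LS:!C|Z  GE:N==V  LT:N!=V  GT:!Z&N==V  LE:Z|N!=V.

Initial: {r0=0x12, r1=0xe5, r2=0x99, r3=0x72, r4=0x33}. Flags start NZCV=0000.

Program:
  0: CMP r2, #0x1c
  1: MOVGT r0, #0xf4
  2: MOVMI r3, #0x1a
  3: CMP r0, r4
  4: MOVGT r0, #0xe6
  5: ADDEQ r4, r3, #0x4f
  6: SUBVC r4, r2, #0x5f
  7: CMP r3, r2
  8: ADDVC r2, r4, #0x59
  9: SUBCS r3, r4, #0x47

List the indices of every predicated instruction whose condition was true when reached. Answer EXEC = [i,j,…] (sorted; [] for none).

[0] flags=0011 → (cmp)
[1] flags=0011 GT?F → skip
[2] flags=0011 MI?F → skip
[3] flags=1000 → (cmp)
[4] flags=1000 GT?F → skip
[5] flags=1000 EQ?F → skip
[6] flags=1000 VC?T → r4=0x3a
[7] flags=1001 → (cmp)
[8] flags=1001 VC?F → skip
[9] flags=1001 CS?F → skip

EXEC = [6]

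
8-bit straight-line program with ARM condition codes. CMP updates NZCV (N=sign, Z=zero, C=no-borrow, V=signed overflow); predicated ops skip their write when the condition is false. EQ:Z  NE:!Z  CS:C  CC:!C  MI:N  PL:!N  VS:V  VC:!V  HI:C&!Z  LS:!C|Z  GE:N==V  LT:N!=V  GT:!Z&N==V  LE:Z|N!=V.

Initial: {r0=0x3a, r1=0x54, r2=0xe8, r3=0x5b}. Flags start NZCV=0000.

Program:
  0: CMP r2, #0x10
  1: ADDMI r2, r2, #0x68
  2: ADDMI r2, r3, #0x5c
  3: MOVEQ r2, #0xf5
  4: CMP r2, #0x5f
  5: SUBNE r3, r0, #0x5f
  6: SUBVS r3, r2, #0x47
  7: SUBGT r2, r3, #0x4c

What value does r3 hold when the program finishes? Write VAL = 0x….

VAL = 0x70

0: ✓ CMP  NZCV=1010
1: ✓ ADDMI  r2←0x50
2: ✓ ADDMI  r2←0xb7
3: · MOVEQ
4: ✓ CMP  NZCV=0011
5: ✓ SUBNE  r3←0xdb
6: ✓ SUBVS  r3←0x70
7: · SUBGT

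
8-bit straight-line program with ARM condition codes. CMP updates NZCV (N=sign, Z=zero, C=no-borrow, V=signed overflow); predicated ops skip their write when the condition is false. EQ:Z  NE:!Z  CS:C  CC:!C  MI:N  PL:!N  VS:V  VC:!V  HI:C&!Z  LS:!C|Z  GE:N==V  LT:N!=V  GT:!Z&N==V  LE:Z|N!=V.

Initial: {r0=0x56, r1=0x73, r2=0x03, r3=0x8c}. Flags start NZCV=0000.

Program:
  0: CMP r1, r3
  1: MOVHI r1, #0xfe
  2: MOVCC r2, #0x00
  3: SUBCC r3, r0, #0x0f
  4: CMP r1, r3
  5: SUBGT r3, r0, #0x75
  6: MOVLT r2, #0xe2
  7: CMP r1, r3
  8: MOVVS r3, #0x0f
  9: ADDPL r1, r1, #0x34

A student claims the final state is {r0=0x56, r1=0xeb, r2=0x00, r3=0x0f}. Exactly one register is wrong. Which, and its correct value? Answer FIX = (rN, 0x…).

FIX = (r1, 0x73)

0: ✓ CMP  NZCV=1001
1: · MOVHI
2: ✓ MOVCC  r2←0x00
3: ✓ SUBCC  r3←0x47
4: ✓ CMP  NZCV=0010
5: ✓ SUBGT  r3←0xe1
6: · MOVLT
7: ✓ CMP  NZCV=1001
8: ✓ MOVVS  r3←0x0f
9: · ADDPL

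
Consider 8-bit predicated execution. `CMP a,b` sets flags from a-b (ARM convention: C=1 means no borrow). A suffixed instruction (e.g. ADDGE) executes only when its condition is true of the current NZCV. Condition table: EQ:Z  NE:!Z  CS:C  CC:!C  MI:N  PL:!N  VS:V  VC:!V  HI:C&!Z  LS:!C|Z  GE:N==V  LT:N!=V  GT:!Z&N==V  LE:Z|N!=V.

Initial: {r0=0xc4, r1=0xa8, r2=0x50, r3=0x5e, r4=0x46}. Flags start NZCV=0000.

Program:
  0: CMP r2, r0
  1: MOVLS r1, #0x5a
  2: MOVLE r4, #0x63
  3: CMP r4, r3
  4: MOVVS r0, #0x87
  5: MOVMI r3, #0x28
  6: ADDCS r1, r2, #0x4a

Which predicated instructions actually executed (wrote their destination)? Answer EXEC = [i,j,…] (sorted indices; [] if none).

[0] flags=1001 → (cmp)
[1] flags=1001 LS?T → r1=0x5a
[2] flags=1001 LE?F → skip
[3] flags=1000 → (cmp)
[4] flags=1000 VS?F → skip
[5] flags=1000 MI?T → r3=0x28
[6] flags=1000 CS?F → skip

EXEC = [1,5]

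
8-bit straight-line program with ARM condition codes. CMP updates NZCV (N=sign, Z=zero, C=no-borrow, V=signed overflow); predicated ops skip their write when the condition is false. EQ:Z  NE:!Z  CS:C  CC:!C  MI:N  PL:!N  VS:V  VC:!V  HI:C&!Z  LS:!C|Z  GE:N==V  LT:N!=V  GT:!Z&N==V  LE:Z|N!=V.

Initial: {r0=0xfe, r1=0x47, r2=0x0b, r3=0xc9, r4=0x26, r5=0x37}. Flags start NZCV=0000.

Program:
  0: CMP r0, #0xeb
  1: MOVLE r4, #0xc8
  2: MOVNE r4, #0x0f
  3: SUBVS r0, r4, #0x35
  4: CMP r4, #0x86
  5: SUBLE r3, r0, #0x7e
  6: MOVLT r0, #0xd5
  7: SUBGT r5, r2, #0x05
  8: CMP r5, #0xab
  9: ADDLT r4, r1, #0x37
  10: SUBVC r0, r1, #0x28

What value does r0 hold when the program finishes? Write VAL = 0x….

0: ✓ CMP  NZCV=0010
1: · MOVLE
2: ✓ MOVNE  r4←0x0f
3: · SUBVS
4: ✓ CMP  NZCV=1001
5: · SUBLE
6: · MOVLT
7: ✓ SUBGT  r5←0x06
8: ✓ CMP  NZCV=0000
9: · ADDLT
10: ✓ SUBVC  r0←0x1f

VAL = 0x1f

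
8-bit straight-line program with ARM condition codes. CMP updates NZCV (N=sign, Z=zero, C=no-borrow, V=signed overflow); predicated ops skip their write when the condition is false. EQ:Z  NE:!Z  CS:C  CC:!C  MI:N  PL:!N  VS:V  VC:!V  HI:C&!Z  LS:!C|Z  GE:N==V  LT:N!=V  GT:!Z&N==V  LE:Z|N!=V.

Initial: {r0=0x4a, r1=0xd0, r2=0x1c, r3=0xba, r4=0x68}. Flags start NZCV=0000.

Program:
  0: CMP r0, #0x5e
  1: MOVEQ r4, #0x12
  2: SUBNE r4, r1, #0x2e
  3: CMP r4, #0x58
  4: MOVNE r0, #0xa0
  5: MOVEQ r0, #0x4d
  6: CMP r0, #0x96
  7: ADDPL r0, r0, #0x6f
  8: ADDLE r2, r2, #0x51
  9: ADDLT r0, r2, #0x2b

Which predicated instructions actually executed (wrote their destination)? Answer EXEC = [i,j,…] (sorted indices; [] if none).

EXEC = [2,4,7]

[0] flags=1000 → (cmp)
[1] flags=1000 EQ?F → skip
[2] flags=1000 NE?T → r4=0xa2
[3] flags=0011 → (cmp)
[4] flags=0011 NE?T → r0=0xa0
[5] flags=0011 EQ?F → skip
[6] flags=0010 → (cmp)
[7] flags=0010 PL?T → r0=0x0f
[8] flags=0010 LE?F → skip
[9] flags=0010 LT?F → skip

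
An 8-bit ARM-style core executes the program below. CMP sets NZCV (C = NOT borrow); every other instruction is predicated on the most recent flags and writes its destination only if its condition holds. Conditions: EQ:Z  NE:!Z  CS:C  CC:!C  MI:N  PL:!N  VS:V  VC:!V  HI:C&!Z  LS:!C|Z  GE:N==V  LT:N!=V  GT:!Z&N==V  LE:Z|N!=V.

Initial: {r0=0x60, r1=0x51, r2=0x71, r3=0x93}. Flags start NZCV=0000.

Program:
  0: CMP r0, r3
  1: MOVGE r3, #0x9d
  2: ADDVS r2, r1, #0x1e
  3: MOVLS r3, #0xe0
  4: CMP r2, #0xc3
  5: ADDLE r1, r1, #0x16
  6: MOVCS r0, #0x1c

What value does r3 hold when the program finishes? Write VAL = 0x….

0: ✓ CMP  NZCV=1001
1: ✓ MOVGE  r3←0x9d
2: ✓ ADDVS  r2←0x6f
3: ✓ MOVLS  r3←0xe0
4: ✓ CMP  NZCV=1001
5: · ADDLE
6: · MOVCS

VAL = 0xe0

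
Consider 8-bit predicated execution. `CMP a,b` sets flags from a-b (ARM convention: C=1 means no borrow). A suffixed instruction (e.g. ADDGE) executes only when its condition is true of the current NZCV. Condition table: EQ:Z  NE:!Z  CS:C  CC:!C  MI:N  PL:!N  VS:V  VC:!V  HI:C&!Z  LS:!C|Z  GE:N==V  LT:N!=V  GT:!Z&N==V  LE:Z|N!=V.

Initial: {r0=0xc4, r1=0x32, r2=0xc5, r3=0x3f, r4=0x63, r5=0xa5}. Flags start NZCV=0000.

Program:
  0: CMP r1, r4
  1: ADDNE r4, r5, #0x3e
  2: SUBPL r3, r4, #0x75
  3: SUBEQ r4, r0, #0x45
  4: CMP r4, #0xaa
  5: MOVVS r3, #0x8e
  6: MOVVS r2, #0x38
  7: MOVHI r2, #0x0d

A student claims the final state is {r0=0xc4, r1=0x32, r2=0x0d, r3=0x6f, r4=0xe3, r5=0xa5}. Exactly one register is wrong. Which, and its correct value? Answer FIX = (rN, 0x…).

FIX = (r3, 0x3f)

[0] flags=1000 → (cmp)
[1] flags=1000 NE?T → r4=0xe3
[2] flags=1000 PL?F → skip
[3] flags=1000 EQ?F → skip
[4] flags=0010 → (cmp)
[5] flags=0010 VS?F → skip
[6] flags=0010 VS?F → skip
[7] flags=0010 HI?T → r2=0x0d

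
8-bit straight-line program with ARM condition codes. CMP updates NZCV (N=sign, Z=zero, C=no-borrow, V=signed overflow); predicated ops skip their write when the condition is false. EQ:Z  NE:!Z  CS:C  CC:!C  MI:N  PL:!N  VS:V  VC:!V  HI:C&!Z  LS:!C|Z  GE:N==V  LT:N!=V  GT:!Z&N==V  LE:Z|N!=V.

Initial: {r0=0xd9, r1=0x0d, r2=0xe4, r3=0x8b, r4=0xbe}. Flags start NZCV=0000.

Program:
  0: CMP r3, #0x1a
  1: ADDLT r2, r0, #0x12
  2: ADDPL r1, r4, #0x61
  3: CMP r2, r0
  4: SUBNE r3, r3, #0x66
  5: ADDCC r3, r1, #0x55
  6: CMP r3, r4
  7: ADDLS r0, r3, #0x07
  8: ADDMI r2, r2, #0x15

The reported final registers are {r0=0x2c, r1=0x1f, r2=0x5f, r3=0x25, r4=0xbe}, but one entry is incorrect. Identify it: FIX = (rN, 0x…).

FIX = (r2, 0xeb)

0: ✓ CMP  NZCV=0011
1: ✓ ADDLT  r2←0xeb
2: ✓ ADDPL  r1←0x1f
3: ✓ CMP  NZCV=0010
4: ✓ SUBNE  r3←0x25
5: · ADDCC
6: ✓ CMP  NZCV=0000
7: ✓ ADDLS  r0←0x2c
8: · ADDMI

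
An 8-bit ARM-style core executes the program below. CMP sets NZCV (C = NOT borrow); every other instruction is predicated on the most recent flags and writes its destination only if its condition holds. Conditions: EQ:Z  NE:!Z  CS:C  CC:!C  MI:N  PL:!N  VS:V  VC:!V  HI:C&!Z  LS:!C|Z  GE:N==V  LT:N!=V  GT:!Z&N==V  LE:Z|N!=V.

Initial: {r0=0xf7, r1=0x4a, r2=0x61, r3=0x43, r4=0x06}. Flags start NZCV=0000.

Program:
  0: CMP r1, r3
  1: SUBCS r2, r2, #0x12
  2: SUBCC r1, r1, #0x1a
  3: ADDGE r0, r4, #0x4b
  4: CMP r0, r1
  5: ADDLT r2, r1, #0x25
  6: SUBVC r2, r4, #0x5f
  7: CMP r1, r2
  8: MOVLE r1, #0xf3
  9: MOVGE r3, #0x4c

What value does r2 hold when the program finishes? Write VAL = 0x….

VAL = 0xa7

0: ✓ CMP  NZCV=0010
1: ✓ SUBCS  r2←0x4f
2: · SUBCC
3: ✓ ADDGE  r0←0x51
4: ✓ CMP  NZCV=0010
5: · ADDLT
6: ✓ SUBVC  r2←0xa7
7: ✓ CMP  NZCV=1001
8: · MOVLE
9: ✓ MOVGE  r3←0x4c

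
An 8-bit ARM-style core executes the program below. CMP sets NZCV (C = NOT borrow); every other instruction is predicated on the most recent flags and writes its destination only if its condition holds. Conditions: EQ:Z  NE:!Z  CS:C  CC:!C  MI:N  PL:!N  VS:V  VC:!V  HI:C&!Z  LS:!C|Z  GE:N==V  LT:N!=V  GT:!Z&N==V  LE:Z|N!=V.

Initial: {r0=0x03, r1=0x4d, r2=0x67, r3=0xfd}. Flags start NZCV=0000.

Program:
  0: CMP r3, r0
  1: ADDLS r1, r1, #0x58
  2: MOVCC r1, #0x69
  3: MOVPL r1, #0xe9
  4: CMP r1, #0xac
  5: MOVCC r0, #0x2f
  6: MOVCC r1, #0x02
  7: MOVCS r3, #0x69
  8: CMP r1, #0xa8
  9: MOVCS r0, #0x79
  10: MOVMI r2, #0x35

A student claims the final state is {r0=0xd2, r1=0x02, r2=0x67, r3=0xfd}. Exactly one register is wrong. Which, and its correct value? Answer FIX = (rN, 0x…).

FIX = (r0, 0x2f)

0: ✓ CMP  NZCV=1010
1: · ADDLS
2: · MOVCC
3: · MOVPL
4: ✓ CMP  NZCV=1001
5: ✓ MOVCC  r0←0x2f
6: ✓ MOVCC  r1←0x02
7: · MOVCS
8: ✓ CMP  NZCV=0000
9: · MOVCS
10: · MOVMI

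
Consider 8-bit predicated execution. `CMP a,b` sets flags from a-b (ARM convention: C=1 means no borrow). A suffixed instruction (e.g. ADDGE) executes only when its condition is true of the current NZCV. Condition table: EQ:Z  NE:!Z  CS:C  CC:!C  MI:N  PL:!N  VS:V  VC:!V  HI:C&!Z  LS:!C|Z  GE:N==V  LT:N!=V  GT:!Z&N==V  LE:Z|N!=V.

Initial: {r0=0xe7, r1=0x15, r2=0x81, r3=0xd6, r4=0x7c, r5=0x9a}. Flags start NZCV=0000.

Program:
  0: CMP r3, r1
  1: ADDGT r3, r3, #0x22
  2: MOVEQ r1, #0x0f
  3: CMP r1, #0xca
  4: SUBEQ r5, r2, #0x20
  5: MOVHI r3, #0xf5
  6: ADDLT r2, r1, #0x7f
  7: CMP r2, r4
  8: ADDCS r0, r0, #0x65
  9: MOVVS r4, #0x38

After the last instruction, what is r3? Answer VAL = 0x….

[0] flags=1010 → (cmp)
[1] flags=1010 GT?F → skip
[2] flags=1010 EQ?F → skip
[3] flags=0000 → (cmp)
[4] flags=0000 EQ?F → skip
[5] flags=0000 HI?F → skip
[6] flags=0000 LT?F → skip
[7] flags=0011 → (cmp)
[8] flags=0011 CS?T → r0=0x4c
[9] flags=0011 VS?T → r4=0x38

VAL = 0xd6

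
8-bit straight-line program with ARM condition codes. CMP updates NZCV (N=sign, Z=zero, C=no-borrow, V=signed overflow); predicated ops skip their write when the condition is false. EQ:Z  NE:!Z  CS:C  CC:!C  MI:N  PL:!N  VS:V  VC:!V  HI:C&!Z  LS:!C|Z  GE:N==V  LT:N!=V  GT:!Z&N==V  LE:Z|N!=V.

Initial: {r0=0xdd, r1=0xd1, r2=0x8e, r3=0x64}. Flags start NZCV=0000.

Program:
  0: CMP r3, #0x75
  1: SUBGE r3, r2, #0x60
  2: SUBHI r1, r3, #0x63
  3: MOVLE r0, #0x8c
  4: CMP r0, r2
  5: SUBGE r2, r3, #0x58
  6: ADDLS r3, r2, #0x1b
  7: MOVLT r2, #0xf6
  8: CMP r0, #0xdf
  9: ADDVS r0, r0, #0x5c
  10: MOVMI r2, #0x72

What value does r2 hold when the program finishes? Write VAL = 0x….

VAL = 0x72

0: ✓ CMP  NZCV=1000
1: · SUBGE
2: · SUBHI
3: ✓ MOVLE  r0←0x8c
4: ✓ CMP  NZCV=1000
5: · SUBGE
6: ✓ ADDLS  r3←0xa9
7: ✓ MOVLT  r2←0xf6
8: ✓ CMP  NZCV=1000
9: · ADDVS
10: ✓ MOVMI  r2←0x72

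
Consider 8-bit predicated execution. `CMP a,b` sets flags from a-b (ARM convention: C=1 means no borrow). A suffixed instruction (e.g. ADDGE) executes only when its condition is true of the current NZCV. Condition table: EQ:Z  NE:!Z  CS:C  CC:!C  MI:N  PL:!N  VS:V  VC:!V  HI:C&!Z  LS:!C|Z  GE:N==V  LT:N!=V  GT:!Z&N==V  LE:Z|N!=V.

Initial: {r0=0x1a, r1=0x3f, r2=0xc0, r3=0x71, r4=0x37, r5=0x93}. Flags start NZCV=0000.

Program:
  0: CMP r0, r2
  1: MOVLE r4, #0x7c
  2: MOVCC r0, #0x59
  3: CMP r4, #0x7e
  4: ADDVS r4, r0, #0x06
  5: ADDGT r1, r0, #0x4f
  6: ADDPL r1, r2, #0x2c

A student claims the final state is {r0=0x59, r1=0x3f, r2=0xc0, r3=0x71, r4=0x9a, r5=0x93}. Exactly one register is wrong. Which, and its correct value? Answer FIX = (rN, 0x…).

[0] flags=0000 → (cmp)
[1] flags=0000 LE?F → skip
[2] flags=0000 CC?T → r0=0x59
[3] flags=1000 → (cmp)
[4] flags=1000 VS?F → skip
[5] flags=1000 GT?F → skip
[6] flags=1000 PL?F → skip

FIX = (r4, 0x37)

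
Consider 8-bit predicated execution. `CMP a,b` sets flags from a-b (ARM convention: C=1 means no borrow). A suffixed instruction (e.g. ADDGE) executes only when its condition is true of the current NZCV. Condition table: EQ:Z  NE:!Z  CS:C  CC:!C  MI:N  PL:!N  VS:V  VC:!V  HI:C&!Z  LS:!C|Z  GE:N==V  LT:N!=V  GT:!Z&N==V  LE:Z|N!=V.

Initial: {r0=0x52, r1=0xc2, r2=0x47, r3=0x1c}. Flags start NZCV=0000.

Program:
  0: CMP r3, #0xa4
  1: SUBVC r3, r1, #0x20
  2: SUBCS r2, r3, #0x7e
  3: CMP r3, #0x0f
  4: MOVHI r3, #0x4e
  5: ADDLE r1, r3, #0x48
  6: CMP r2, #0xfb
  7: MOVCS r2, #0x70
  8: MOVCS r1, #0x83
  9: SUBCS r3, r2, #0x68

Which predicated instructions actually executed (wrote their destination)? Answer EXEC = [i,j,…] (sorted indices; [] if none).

EXEC = [1,4,5]

0: ✓ CMP  NZCV=0000
1: ✓ SUBVC  r3←0xa2
2: · SUBCS
3: ✓ CMP  NZCV=1010
4: ✓ MOVHI  r3←0x4e
5: ✓ ADDLE  r1←0x96
6: ✓ CMP  NZCV=0000
7: · MOVCS
8: · MOVCS
9: · SUBCS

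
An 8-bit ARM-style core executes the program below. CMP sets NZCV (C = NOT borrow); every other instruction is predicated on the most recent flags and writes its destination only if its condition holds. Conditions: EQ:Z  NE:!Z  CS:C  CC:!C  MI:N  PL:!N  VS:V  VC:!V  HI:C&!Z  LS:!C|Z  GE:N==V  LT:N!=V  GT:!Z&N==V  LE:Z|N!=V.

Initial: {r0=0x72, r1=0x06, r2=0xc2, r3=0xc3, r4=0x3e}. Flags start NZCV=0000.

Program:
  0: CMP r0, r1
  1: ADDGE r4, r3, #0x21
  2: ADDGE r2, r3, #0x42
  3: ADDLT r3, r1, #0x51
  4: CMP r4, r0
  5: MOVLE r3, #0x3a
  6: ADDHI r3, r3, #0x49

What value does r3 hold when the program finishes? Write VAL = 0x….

0: ✓ CMP  NZCV=0010
1: ✓ ADDGE  r4←0xe4
2: ✓ ADDGE  r2←0x05
3: · ADDLT
4: ✓ CMP  NZCV=0011
5: ✓ MOVLE  r3←0x3a
6: ✓ ADDHI  r3←0x83

VAL = 0x83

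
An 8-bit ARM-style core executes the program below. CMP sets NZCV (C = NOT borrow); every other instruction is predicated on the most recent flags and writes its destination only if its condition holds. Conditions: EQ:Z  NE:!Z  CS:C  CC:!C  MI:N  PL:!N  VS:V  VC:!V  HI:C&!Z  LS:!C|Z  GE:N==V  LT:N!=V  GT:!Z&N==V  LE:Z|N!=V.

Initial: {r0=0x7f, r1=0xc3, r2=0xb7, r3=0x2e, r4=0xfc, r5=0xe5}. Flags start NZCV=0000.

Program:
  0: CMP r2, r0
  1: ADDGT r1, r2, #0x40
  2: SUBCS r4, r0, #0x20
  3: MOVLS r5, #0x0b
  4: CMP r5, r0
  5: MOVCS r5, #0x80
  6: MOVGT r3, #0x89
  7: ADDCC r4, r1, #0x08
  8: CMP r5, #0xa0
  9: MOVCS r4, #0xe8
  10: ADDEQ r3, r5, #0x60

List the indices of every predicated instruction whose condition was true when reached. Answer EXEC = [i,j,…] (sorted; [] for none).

EXEC = [2,5]

0: ✓ CMP  NZCV=0011
1: · ADDGT
2: ✓ SUBCS  r4←0x5f
3: · MOVLS
4: ✓ CMP  NZCV=0011
5: ✓ MOVCS  r5←0x80
6: · MOVGT
7: · ADDCC
8: ✓ CMP  NZCV=1000
9: · MOVCS
10: · ADDEQ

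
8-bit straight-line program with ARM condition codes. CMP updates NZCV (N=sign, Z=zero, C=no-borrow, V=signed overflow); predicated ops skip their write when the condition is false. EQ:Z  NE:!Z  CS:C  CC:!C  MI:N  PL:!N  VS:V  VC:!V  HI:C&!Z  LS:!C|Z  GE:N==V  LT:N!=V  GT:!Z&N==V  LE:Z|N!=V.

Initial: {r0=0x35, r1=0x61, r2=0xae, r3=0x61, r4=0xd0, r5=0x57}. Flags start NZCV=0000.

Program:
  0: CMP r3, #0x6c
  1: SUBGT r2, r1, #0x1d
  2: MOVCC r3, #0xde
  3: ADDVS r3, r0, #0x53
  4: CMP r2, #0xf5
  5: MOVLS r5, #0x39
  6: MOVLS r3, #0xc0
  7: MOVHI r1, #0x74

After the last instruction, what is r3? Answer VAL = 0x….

VAL = 0xc0

[0] flags=1000 → (cmp)
[1] flags=1000 GT?F → skip
[2] flags=1000 CC?T → r3=0xde
[3] flags=1000 VS?F → skip
[4] flags=1000 → (cmp)
[5] flags=1000 LS?T → r5=0x39
[6] flags=1000 LS?T → r3=0xc0
[7] flags=1000 HI?F → skip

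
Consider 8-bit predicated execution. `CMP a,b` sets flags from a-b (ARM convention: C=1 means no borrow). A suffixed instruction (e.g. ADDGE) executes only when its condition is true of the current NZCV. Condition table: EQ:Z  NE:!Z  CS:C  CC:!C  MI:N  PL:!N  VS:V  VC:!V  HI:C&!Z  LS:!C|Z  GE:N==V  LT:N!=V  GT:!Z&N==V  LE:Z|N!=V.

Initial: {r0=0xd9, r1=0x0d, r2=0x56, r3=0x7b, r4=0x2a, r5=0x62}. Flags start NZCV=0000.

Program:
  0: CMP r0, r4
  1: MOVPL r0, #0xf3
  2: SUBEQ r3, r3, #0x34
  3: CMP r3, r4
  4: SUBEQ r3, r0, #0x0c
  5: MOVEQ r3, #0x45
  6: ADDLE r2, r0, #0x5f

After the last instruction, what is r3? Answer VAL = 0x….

VAL = 0x7b

0: ✓ CMP  NZCV=1010
1: · MOVPL
2: · SUBEQ
3: ✓ CMP  NZCV=0010
4: · SUBEQ
5: · MOVEQ
6: · ADDLE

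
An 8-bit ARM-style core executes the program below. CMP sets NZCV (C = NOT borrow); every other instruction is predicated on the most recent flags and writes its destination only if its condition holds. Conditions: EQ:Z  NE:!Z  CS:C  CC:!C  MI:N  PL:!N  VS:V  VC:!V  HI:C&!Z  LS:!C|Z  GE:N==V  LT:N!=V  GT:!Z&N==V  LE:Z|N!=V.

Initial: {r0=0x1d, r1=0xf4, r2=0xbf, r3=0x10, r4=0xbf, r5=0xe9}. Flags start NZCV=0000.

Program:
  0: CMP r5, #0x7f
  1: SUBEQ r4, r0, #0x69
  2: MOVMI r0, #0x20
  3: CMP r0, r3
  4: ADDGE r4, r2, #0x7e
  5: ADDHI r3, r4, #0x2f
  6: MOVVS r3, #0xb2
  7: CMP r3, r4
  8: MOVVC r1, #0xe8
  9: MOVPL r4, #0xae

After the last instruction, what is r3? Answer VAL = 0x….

VAL = 0x6c

[0] flags=0011 → (cmp)
[1] flags=0011 EQ?F → skip
[2] flags=0011 MI?F → skip
[3] flags=0010 → (cmp)
[4] flags=0010 GE?T → r4=0x3d
[5] flags=0010 HI?T → r3=0x6c
[6] flags=0010 VS?F → skip
[7] flags=0010 → (cmp)
[8] flags=0010 VC?T → r1=0xe8
[9] flags=0010 PL?T → r4=0xae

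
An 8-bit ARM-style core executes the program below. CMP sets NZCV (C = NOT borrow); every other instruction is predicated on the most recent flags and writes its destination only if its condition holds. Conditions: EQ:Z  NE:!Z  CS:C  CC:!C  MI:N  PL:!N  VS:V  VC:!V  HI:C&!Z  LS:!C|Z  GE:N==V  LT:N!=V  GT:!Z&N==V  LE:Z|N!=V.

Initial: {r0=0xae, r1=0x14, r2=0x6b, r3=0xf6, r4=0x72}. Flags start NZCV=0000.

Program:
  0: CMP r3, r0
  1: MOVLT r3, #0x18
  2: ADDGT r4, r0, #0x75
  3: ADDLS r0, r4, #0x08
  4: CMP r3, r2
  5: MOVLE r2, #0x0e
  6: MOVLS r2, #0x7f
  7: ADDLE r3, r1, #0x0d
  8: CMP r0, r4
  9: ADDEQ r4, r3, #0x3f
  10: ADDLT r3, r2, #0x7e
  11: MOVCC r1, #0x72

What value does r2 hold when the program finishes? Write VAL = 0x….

[0] flags=0010 → (cmp)
[1] flags=0010 LT?F → skip
[2] flags=0010 GT?T → r4=0x23
[3] flags=0010 LS?F → skip
[4] flags=1010 → (cmp)
[5] flags=1010 LE?T → r2=0x0e
[6] flags=1010 LS?F → skip
[7] flags=1010 LE?T → r3=0x21
[8] flags=1010 → (cmp)
[9] flags=1010 EQ?F → skip
[10] flags=1010 LT?T → r3=0x8c
[11] flags=1010 CC?F → skip

VAL = 0x0e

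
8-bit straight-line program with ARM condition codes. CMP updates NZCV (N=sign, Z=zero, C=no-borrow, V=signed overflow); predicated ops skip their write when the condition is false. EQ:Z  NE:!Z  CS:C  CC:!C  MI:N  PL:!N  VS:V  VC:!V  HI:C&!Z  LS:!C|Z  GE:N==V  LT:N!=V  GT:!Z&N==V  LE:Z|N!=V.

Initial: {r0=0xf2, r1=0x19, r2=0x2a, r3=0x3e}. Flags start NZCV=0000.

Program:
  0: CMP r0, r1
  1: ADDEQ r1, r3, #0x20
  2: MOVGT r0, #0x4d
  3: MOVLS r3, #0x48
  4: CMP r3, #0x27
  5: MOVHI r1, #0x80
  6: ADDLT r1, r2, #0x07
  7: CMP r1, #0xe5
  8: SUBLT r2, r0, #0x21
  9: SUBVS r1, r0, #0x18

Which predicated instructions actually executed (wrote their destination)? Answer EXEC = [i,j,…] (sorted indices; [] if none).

EXEC = [5,8]

[0] flags=1010 → (cmp)
[1] flags=1010 EQ?F → skip
[2] flags=1010 GT?F → skip
[3] flags=1010 LS?F → skip
[4] flags=0010 → (cmp)
[5] flags=0010 HI?T → r1=0x80
[6] flags=0010 LT?F → skip
[7] flags=1000 → (cmp)
[8] flags=1000 LT?T → r2=0xd1
[9] flags=1000 VS?F → skip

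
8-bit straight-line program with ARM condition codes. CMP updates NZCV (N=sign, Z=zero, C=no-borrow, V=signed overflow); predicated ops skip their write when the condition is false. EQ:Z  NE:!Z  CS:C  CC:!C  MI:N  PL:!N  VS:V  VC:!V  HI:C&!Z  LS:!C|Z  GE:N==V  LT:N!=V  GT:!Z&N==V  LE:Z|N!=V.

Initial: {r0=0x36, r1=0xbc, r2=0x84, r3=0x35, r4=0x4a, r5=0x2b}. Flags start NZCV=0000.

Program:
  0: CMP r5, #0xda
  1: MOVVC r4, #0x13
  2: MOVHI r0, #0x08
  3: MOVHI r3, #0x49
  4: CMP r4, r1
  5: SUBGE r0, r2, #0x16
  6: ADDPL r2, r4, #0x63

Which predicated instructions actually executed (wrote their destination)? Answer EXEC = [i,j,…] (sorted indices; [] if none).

0: ✓ CMP  NZCV=0000
1: ✓ MOVVC  r4←0x13
2: · MOVHI
3: · MOVHI
4: ✓ CMP  NZCV=0000
5: ✓ SUBGE  r0←0x6e
6: ✓ ADDPL  r2←0x76

EXEC = [1,5,6]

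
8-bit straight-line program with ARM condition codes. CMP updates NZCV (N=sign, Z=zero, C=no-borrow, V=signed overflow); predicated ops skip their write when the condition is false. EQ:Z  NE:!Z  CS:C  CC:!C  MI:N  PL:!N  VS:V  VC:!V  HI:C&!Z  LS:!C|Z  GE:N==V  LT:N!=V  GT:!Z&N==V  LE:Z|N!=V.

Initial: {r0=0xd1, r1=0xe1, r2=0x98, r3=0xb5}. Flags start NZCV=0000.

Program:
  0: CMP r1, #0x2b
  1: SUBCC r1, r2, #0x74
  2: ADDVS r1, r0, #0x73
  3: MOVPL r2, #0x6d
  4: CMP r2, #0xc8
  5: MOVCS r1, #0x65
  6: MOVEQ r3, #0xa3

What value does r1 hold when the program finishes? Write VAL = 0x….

0: ✓ CMP  NZCV=1010
1: · SUBCC
2: · ADDVS
3: · MOVPL
4: ✓ CMP  NZCV=1000
5: · MOVCS
6: · MOVEQ

VAL = 0xe1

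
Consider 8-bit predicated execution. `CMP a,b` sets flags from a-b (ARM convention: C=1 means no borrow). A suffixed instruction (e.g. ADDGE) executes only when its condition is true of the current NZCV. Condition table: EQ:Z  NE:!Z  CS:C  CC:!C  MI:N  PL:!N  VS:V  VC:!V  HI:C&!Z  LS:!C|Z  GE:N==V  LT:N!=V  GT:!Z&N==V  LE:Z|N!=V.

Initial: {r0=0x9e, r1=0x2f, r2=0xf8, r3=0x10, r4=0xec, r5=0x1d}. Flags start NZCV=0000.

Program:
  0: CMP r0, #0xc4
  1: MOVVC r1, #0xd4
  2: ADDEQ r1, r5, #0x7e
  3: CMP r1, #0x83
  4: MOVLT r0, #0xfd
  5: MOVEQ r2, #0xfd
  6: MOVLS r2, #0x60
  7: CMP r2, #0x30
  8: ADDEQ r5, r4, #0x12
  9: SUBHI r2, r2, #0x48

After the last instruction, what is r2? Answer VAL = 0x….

VAL = 0xb0

[0] flags=1000 → (cmp)
[1] flags=1000 VC?T → r1=0xd4
[2] flags=1000 EQ?F → skip
[3] flags=0010 → (cmp)
[4] flags=0010 LT?F → skip
[5] flags=0010 EQ?F → skip
[6] flags=0010 LS?F → skip
[7] flags=1010 → (cmp)
[8] flags=1010 EQ?F → skip
[9] flags=1010 HI?T → r2=0xb0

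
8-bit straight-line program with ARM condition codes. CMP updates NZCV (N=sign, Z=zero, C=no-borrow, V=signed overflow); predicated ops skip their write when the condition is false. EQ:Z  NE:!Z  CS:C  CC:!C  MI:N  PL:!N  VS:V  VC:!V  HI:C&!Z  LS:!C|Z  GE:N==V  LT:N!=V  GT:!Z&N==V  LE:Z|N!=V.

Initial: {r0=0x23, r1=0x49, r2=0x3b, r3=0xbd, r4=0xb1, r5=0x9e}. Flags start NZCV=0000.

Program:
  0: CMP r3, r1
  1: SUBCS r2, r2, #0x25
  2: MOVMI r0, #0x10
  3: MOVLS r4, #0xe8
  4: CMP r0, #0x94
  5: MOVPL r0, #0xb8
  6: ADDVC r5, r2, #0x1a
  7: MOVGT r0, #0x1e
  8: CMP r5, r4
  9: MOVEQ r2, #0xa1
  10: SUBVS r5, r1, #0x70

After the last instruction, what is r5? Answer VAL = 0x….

0: ✓ CMP  NZCV=0011
1: ✓ SUBCS  r2←0x16
2: · MOVMI
3: · MOVLS
4: ✓ CMP  NZCV=1001
5: · MOVPL
6: · ADDVC
7: ✓ MOVGT  r0←0x1e
8: ✓ CMP  NZCV=1000
9: · MOVEQ
10: · SUBVS

VAL = 0x9e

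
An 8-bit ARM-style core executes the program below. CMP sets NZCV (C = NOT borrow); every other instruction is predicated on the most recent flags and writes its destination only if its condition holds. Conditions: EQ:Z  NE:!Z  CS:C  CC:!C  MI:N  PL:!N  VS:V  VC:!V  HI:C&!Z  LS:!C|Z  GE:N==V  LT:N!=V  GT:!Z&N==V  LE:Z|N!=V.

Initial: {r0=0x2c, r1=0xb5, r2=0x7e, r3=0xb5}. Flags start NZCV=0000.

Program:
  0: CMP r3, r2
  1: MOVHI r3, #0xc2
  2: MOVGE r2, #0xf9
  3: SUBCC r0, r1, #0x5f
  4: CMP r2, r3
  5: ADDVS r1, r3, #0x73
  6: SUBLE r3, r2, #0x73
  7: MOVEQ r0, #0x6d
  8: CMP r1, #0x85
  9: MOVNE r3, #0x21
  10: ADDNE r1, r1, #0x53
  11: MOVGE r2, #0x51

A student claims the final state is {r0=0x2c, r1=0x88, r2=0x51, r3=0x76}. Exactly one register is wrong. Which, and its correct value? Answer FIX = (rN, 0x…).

[0] flags=0011 → (cmp)
[1] flags=0011 HI?T → r3=0xc2
[2] flags=0011 GE?F → skip
[3] flags=0011 CC?F → skip
[4] flags=1001 → (cmp)
[5] flags=1001 VS?T → r1=0x35
[6] flags=1001 LE?F → skip
[7] flags=1001 EQ?F → skip
[8] flags=1001 → (cmp)
[9] flags=1001 NE?T → r3=0x21
[10] flags=1001 NE?T → r1=0x88
[11] flags=1001 GE?T → r2=0x51

FIX = (r3, 0x21)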